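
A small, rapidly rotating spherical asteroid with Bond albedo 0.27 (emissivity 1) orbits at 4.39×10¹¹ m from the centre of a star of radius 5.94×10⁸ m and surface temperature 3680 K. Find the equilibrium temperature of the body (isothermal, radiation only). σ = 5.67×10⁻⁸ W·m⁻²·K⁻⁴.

The star's surface emits σT_*⁴; at distance d the flux is S = σT_*⁴(R_*/d)².
S = 5.67×10⁻⁸·(3680)⁴·(5.94×10⁸/4.39×10¹¹)² = 19.04 W/m².
For an isothermal sphere T⁴ = (1−a)S/(4σ) = 6.128×10⁷ K⁴.

T ≈ 88.5 K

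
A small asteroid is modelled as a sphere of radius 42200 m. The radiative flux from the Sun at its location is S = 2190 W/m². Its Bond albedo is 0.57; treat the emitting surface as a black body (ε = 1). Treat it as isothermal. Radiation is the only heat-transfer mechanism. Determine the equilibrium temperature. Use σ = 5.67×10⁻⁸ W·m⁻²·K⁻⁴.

T ≈ 254 K

At equilibrium, absorbed power = emitted power.
Absorbing cross-section = πr² = 5.595×10⁹ m²; emitting surface = 4πr² = 2.238×10¹⁰ m² (ratio 4).
(1−a)S·A_cross = εσ·A_surf·T⁴  ⇒  T⁴ = (1−a)S/(4σ).
T⁴ = 0.430·2190/(4·5.67×10⁻⁸) = 4.152×10⁹ K⁴.
T = (4.152×10⁹)^(1/4).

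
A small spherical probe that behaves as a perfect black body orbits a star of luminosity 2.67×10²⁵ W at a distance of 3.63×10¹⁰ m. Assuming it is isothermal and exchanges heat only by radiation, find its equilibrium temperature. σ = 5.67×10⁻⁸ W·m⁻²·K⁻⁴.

T ≈ 290 K

First find the stellar flux at distance d: S = L/(4πd²) = 2.67×10²⁵/(4π·(3.63×10¹⁰)²) = 1612 W/m².
For an isothermal sphere, absorbed (1−a)S·πr² = emitted σ·4πr²·T⁴, so T⁴ = (1−a)S/(4σ).
T⁴ = 1.00·1612/(4·5.67×10⁻⁸) = 7.110×10⁹ K⁴.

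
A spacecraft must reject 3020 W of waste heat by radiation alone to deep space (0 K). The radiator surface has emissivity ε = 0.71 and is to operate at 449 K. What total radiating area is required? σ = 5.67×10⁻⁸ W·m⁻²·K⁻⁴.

P = εσA T⁴ ⇒ A = P/(εσT⁴).
T⁴ = 4.064×10¹⁰ K⁴.
A = 3020/(0.71 × 5.67×10⁻⁸ × 4.064×10¹⁰).

A ≈ 1.85 m²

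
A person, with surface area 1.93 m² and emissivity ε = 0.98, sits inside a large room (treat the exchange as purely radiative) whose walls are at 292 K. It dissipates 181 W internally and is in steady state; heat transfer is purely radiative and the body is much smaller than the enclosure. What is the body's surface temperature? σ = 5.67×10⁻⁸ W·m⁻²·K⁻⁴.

T ≈ 308 K

For a small grey body in a large enclosure, net radiated power = εσA(T⁴ − T_w⁴).
Steady state: P = εσA(T⁴ − T_w⁴) with A = 1.93 m².
T⁴ = P/(εσA) + T_w⁴ = 181/(0.98·5.67×10⁻⁸·1.930) + (292)⁴
    = 1.688×10⁹ + 7.270×10⁹ = 8.958×10⁹ K⁴.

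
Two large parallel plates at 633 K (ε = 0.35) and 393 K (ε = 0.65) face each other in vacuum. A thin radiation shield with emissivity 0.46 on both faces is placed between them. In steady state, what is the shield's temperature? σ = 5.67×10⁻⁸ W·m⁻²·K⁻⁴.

In steady state the net flux on the hot side equals that on the cold side.
σ(T₁⁴−T_s⁴)/D₁ = σ(T_s⁴−T₂⁴)/D₂, with D₁ = 1/ε₁+1/ε_s−1 = 4.031, D₂ = 1/ε_s+1/ε₂−1 = 2.712.
Solve for T_s⁴: T_s⁴ = (D₂·T₁⁴ + D₁·T₂⁴)/(D₁+D₂) = 7.884×10¹⁰ K⁴.

T_s ≈ 530 K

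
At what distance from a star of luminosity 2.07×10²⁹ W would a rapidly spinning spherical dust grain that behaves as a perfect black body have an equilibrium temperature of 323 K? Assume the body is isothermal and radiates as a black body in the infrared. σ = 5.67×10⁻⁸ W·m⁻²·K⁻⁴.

d ≈ 2.58×10¹² m

For an isothermal black-emitting sphere, (1−a)S·πr² = σ·4πr²·T⁴ ⇒ S = 4σT⁴/(1−a).
S = 4·5.67×10⁻⁸·(323)⁴/1.00 = 2469 W/m².
Flux falls as S = L/(4πd²), so d = √(L/(4πS)) = √(2.07×10²⁹/(4π·2469)).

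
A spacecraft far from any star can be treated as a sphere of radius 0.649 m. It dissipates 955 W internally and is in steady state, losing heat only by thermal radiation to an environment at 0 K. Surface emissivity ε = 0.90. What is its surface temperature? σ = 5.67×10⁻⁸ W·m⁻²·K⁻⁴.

Steady state: internal power = radiated power, P = εσA T⁴.
Radiating area A = 4πr² = 5.293 m².
T⁴ = P/(εσA) = 955/(0.90·5.67×10⁻⁸·5.293) = 3.536×10⁹ K⁴.
T = (3.536×10⁹)^(1/4).

T ≈ 244 K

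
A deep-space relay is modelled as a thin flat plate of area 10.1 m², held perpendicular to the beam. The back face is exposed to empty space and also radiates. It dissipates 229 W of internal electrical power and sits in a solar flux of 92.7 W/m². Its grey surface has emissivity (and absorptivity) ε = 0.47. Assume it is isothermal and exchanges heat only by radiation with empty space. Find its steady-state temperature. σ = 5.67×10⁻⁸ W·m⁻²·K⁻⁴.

T ≈ 188 K

At steady state, absorbed solar power + internal power = radiated power.
Absorbed: α·S·A_cross = 0.47·92.7·10.10 = 440.0 W (cross-section A).
Total input = 440.0 + 229 = 669.0 W.
Radiated: εσ·A_surf·T⁴ with A_surf = 2A = 20.20 m².
T⁴ = 669.0/(0.47·5.67×10⁻⁸·20.20) = 1.243×10⁹ K⁴.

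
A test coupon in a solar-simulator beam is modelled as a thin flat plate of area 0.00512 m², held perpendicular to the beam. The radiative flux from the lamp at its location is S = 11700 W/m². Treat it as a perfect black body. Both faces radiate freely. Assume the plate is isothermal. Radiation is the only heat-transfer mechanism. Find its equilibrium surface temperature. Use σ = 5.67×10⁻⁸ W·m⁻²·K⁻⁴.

T ≈ 567 K

At equilibrium, absorbed power = emitted power.
Absorbing cross-section = A = 0.005120 m²; emitting surface = 2A = 0.01024 m² (ratio 2).
S·A_cross = εσ·A_surf·T⁴  ⇒  T⁴ = S/(2σ).
T⁴ = 1.00·11700/(2·5.67×10⁻⁸) = 1.032×10¹¹ K⁴.
T = (1.032×10¹¹)^(1/4).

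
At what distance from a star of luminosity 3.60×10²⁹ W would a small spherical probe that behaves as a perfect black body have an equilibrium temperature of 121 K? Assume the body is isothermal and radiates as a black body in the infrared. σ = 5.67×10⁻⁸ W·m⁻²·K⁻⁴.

For an isothermal black-emitting sphere, (1−a)S·πr² = σ·4πr²·T⁴ ⇒ S = 4σT⁴/(1−a).
S = 4·5.67×10⁻⁸·(121)⁴/1.00 = 48.62 W/m².
Flux falls as S = L/(4πd²), so d = √(L/(4πS)) = √(3.60×10²⁹/(4π·48.62)).

d ≈ 2.43×10¹³ m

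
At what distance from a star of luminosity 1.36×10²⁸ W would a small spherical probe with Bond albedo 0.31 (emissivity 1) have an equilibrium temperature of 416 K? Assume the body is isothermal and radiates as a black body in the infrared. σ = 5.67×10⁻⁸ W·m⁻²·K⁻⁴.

For an isothermal black-emitting sphere, (1−a)S·πr² = σ·4πr²·T⁴ ⇒ S = 4σT⁴/(1−a).
S = 4·5.67×10⁻⁸·(416)⁴/0.690 = 9844 W/m².
Flux falls as S = L/(4πd²), so d = √(L/(4πS)) = √(1.36×10²⁸/(4π·9844)).

d ≈ 3.32×10¹¹ m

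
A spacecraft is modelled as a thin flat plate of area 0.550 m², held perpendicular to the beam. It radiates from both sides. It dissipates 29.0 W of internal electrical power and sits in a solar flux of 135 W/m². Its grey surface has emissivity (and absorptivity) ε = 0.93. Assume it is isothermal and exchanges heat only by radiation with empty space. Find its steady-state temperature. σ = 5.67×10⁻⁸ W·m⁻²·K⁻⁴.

T ≈ 203 K

At steady state, absorbed solar power + internal power = radiated power.
Absorbed: α·S·A_cross = 0.93·135·0.5500 = 69.05 W (cross-section A).
Total input = 69.05 + 29.0 = 98.05 W.
Radiated: εσ·A_surf·T⁴ with A_surf = 2A = 1.100 m².
T⁴ = 98.05/(0.93·5.67×10⁻⁸·1.100) = 1.690×10⁹ K⁴.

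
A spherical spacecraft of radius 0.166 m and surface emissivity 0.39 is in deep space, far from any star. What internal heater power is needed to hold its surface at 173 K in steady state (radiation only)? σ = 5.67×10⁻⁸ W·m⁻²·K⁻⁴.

P ≈ 6.86 W

P = εσ·4πr²·T⁴.
4πr² = 0.3463 m²; T⁴ = 8.957×10⁸ K⁴.
P = 0.39·5.67×10⁻⁸·0.3463·8.957×10⁸.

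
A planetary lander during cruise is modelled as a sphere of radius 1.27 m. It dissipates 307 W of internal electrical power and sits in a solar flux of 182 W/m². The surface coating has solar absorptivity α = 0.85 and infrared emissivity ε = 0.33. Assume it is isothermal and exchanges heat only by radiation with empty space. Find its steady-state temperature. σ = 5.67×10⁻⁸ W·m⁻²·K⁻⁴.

At steady state, absorbed solar power + internal power = radiated power.
Absorbed: α·S·A_cross = 0.85·182·5.067 = 783.9 W (cross-section πr²).
Total input = 783.9 + 307 = 1091 W.
Radiated: εσ·A_surf·T⁴ with A_surf = 4πr² = 20.27 m².
T⁴ = 1091/(0.33·5.67×10⁻⁸·20.27) = 2.876×10⁹ K⁴.

T ≈ 232 K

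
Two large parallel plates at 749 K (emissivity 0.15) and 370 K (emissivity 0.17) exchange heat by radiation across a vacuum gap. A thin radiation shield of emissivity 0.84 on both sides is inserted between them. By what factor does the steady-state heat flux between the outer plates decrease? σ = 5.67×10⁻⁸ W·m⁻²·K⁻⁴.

factor ≈ 1.12

Without shield: q₀ = σΔ(T⁴)/(1/ε₁+1/ε₂−1) with denominator 11.55.
With shield the two gaps are in series; the resistances add: (1/ε₁+1/ε_s−1)+(1/ε_s+1/ε₂−1) = 6.857+6.073 = 12.93.
Heat-flux ratio q₀/q = 12.93/11.55.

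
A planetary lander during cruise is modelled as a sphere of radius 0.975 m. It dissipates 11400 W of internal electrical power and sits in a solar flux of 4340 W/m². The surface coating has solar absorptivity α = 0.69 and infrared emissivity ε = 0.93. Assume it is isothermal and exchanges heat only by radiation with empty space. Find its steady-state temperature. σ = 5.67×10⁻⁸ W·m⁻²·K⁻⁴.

At steady state, absorbed solar power + internal power = radiated power.
Absorbed: α·S·A_cross = 0.69·4340·2.986 = 8943 W (cross-section πr²).
Total input = 8943 + 11400 = 20340 W.
Radiated: εσ·A_surf·T⁴ with A_surf = 4πr² = 11.95 m².
T⁴ = 20340/(0.93·5.67×10⁻⁸·11.95) = 3.230×10¹⁰ K⁴.

T ≈ 424 K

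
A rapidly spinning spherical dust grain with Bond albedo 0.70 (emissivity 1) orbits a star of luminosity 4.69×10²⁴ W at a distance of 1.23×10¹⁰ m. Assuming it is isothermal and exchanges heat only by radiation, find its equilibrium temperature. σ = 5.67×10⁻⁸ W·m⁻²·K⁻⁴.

First find the stellar flux at distance d: S = L/(4πd²) = 4.69×10²⁴/(4π·(1.23×10¹⁰)²) = 2467 W/m².
For an isothermal sphere, absorbed (1−a)S·πr² = emitted σ·4πr²·T⁴, so T⁴ = (1−a)S/(4σ).
T⁴ = 0.300·2467/(4·5.67×10⁻⁸) = 3.263×10⁹ K⁴.

T ≈ 239 K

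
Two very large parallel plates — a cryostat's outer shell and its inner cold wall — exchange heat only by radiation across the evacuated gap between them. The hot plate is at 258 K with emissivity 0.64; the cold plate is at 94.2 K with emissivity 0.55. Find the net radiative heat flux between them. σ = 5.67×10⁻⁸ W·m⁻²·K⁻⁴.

q ≈ 104 W/m²

For two infinite grey parallel plates, q = σ(T₁⁴ − T₂⁴)/(1/ε₁ + 1/ε₂ − 1).
T₁⁴ − T₂⁴ = 4.431×10⁹ − 7.874×10⁷ = 4.352×10⁹ K⁴.
1/ε₁ + 1/ε₂ − 1 = 1.562 + 1.818 − 1 = 2.381.
q = 5.67×10⁻⁸ × 4.352×10⁹ / 2.381.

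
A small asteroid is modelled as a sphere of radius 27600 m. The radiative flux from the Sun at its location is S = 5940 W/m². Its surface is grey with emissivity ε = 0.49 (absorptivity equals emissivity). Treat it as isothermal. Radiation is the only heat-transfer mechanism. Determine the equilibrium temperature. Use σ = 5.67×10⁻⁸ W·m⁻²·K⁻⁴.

T ≈ 402 K

At equilibrium, absorbed power = emitted power.
Absorbing cross-section = πr² = 2.393×10⁹ m²; emitting surface = 4πr² = 9.573×10⁹ m² (ratio 4).
εS·A_cross = εσ·A_surf·T⁴  ⇒  T⁴ = S/(4σ)   (ε cancels).
T⁴ = 5940/(4·5.67×10⁻⁸) = 2.619×10¹⁰ K⁴.
T = (2.619×10¹⁰)^(1/4).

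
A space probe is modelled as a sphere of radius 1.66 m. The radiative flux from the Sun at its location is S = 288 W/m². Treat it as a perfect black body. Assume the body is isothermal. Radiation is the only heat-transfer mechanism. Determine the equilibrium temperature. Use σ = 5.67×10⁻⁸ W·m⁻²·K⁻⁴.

At equilibrium, absorbed power = emitted power.
Absorbing cross-section = πr² = 8.657 m²; emitting surface = 4πr² = 34.63 m² (ratio 4).
S·A_cross = εσ·A_surf·T⁴  ⇒  T⁴ = S/(4σ).
T⁴ = 1.00·288/(4·5.67×10⁻⁸) = 1.270×10⁹ K⁴.
T = (1.270×10⁹)^(1/4).

T ≈ 189 K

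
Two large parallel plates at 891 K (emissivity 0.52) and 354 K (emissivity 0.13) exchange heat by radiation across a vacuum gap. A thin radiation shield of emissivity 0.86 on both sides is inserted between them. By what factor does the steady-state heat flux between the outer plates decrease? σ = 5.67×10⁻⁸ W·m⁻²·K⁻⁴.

Without shield: q₀ = σΔ(T⁴)/(1/ε₁+1/ε₂−1) with denominator 8.615.
With shield the two gaps are in series; the resistances add: (1/ε₁+1/ε_s−1)+(1/ε_s+1/ε₂−1) = 2.086+7.855 = 9.941.
Heat-flux ratio q₀/q = 9.941/8.615.

factor ≈ 1.15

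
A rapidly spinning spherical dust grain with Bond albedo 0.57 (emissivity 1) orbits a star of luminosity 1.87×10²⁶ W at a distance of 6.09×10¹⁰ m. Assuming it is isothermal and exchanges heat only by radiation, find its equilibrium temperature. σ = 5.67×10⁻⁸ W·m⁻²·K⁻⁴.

First find the stellar flux at distance d: S = L/(4πd²) = 1.87×10²⁶/(4π·(6.09×10¹⁰)²) = 4012 W/m².
For an isothermal sphere, absorbed (1−a)S·πr² = emitted σ·4πr²·T⁴, so T⁴ = (1−a)S/(4σ).
T⁴ = 0.430·4012/(4·5.67×10⁻⁸) = 7.607×10⁹ K⁴.

T ≈ 295 K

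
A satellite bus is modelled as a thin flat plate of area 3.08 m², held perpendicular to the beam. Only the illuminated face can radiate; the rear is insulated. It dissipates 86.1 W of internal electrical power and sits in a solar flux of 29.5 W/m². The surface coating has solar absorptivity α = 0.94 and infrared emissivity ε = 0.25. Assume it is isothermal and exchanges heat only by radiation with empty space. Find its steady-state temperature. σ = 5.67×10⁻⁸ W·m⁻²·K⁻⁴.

At steady state, absorbed solar power + internal power = radiated power.
Absorbed: α·S·A_cross = 0.94·29.5·3.080 = 85.41 W (cross-section A).
Total input = 85.41 + 86.1 = 171.5 W.
Radiated: εσ·A_surf·T⁴ with A_surf = A = 3.080 m².
T⁴ = 171.5/(0.25·5.67×10⁻⁸·3.080) = 3.928×10⁹ K⁴.

T ≈ 250 K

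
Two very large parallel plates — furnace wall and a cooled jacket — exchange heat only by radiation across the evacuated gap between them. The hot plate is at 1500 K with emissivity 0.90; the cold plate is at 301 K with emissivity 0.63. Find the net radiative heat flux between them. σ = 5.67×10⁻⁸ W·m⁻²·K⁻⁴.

For two infinite grey parallel plates, q = σ(T₁⁴ − T₂⁴)/(1/ε₁ + 1/ε₂ − 1).
T₁⁴ − T₂⁴ = 5.062×10¹² − 8.209×10⁹ = 5.054×10¹² K⁴.
1/ε₁ + 1/ε₂ − 1 = 1.111 + 1.587 − 1 = 1.698.
q = 5.67×10⁻⁸ × 5.054×10¹² / 1.698.

q ≈ 1.69×10⁵ W/m²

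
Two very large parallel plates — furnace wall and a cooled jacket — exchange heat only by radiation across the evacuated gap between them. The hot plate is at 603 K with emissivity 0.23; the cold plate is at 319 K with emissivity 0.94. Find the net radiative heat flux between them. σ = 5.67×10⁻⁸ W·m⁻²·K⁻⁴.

For two infinite grey parallel plates, q = σ(T₁⁴ − T₂⁴)/(1/ε₁ + 1/ε₂ − 1).
T₁⁴ − T₂⁴ = 1.322×10¹¹ − 1.036×10¹⁰ = 1.219×10¹¹ K⁴.
1/ε₁ + 1/ε₂ − 1 = 4.348 + 1.064 − 1 = 4.412.
q = 5.67×10⁻⁸ × 1.219×10¹¹ / 4.412.

q ≈ 1570 W/m²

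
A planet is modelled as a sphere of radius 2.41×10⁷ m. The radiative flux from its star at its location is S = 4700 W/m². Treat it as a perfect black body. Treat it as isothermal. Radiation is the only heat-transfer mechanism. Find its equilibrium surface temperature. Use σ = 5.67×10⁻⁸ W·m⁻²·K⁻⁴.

T ≈ 379 K

At equilibrium, absorbed power = emitted power.
Absorbing cross-section = πr² = 1.825×10¹⁵ m²; emitting surface = 4πr² = 7.299×10¹⁵ m² (ratio 4).
S·A_cross = εσ·A_surf·T⁴  ⇒  T⁴ = S/(4σ).
T⁴ = 1.00·4700/(4·5.67×10⁻⁸) = 2.072×10¹⁰ K⁴.
T = (2.072×10¹⁰)^(1/4).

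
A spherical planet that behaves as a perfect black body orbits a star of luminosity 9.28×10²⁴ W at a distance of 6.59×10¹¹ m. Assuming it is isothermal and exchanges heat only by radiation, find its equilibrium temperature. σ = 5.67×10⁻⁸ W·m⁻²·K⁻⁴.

First find the stellar flux at distance d: S = L/(4πd²) = 9.28×10²⁴/(4π·(6.59×10¹¹)²) = 1.700 W/m².
For an isothermal sphere, absorbed (1−a)S·πr² = emitted σ·4πr²·T⁴, so T⁴ = (1−a)S/(4σ).
T⁴ = 1.00·1.700/(4·5.67×10⁻⁸) = 7.498×10⁶ K⁴.

T ≈ 52.3 K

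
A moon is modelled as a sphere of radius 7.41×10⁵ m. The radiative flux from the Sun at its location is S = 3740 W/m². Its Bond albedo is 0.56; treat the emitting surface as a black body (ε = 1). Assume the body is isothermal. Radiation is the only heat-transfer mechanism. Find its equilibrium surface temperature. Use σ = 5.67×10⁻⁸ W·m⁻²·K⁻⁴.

T ≈ 292 K

At equilibrium, absorbed power = emitted power.
Absorbing cross-section = πr² = 1.725×10¹² m²; emitting surface = 4πr² = 6.900×10¹² m² (ratio 4).
(1−a)S·A_cross = εσ·A_surf·T⁴  ⇒  T⁴ = (1−a)S/(4σ).
T⁴ = 0.440·3740/(4·5.67×10⁻⁸) = 7.256×10⁹ K⁴.
T = (7.256×10⁹)^(1/4).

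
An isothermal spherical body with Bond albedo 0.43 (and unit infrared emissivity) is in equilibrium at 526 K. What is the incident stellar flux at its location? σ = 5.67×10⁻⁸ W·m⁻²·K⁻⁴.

(1−a)S·πr² = σ·4πr²·T⁴ ⇒ S = 4σT⁴/(1−a).
S = 4·5.67×10⁻⁸·7.655×10¹⁰/0.570.

S ≈ 30500 W/m²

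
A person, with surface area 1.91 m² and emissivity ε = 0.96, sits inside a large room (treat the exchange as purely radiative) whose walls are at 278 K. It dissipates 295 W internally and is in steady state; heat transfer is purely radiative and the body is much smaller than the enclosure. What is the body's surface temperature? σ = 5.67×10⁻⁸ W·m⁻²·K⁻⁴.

For a small grey body in a large enclosure, net radiated power = εσA(T⁴ − T_w⁴).
Steady state: P = εσA(T⁴ − T_w⁴) with A = 1.91 m².
T⁴ = P/(εσA) + T_w⁴ = 295/(0.96·5.67×10⁻⁸·1.910) + (278)⁴
    = 2.837×10⁹ + 5.973×10⁹ = 8.810×10⁹ K⁴.

T ≈ 306 K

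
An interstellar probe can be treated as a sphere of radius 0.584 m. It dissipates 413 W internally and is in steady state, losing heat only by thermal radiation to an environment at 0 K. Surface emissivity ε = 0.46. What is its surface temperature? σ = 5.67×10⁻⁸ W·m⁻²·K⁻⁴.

Steady state: internal power = radiated power, P = εσA T⁴.
Radiating area A = 4πr² = 4.286 m².
T⁴ = P/(εσA) = 413/(0.46·5.67×10⁻⁸·4.286) = 3.695×10⁹ K⁴.
T = (3.695×10⁹)^(1/4).

T ≈ 247 K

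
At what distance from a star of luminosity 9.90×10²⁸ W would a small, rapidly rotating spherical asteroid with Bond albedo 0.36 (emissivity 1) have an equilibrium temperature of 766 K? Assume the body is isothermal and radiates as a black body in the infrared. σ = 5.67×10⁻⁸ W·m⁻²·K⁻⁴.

For an isothermal black-emitting sphere, (1−a)S·πr² = σ·4πr²·T⁴ ⇒ S = 4σT⁴/(1−a).
S = 4·5.67×10⁻⁸·(766)⁴/0.640 = 1.220×10⁵ W/m².
Flux falls as S = L/(4πd²), so d = √(L/(4πS)) = √(9.90×10²⁸/(4π·1.220×10⁵)).

d ≈ 2.54×10¹¹ m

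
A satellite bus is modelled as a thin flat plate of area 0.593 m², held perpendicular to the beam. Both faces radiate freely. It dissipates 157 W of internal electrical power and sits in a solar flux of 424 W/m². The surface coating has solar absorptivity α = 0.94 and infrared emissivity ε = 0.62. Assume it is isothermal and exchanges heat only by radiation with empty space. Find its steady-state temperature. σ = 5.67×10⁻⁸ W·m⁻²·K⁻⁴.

T ≈ 312 K

At steady state, absorbed solar power + internal power = radiated power.
Absorbed: α·S·A_cross = 0.94·424·0.5930 = 236.3 W (cross-section A).
Total input = 236.3 + 157 = 393.3 W.
Radiated: εσ·A_surf·T⁴ with A_surf = 2A = 1.186 m².
T⁴ = 393.3/(0.62·5.67×10⁻⁸·1.186) = 9.434×10⁹ K⁴.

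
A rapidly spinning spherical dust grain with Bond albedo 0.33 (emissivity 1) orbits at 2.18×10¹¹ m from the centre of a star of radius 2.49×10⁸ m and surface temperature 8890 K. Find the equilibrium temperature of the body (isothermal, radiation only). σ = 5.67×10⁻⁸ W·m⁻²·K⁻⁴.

The star's surface emits σT_*⁴; at distance d the flux is S = σT_*⁴(R_*/d)².
S = 5.67×10⁻⁸·(8890)⁴·(2.49×10⁸/2.18×10¹¹)² = 462.0 W/m².
For an isothermal sphere T⁴ = (1−a)S/(4σ) = 1.365×10⁹ K⁴.

T ≈ 192 K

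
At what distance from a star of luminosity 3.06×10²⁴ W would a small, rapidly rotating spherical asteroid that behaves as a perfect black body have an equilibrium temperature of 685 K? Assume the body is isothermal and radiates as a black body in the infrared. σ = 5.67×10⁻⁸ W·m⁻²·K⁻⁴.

d ≈ 2.21×10⁹ m

For an isothermal black-emitting sphere, (1−a)S·πr² = σ·4πr²·T⁴ ⇒ S = 4σT⁴/(1−a).
S = 4·5.67×10⁻⁸·(685)⁴/1.00 = 49940 W/m².
Flux falls as S = L/(4πd²), so d = √(L/(4πS)) = √(3.06×10²⁴/(4π·49940)).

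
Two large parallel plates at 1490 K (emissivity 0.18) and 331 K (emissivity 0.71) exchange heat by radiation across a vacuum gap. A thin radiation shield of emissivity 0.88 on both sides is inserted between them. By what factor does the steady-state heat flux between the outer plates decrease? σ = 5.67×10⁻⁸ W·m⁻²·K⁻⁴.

factor ≈ 1.21

Without shield: q₀ = σΔ(T⁴)/(1/ε₁+1/ε₂−1) with denominator 5.964.
With shield the two gaps are in series; the resistances add: (1/ε₁+1/ε_s−1)+(1/ε_s+1/ε₂−1) = 5.692+1.545 = 7.237.
Heat-flux ratio q₀/q = 7.237/5.964.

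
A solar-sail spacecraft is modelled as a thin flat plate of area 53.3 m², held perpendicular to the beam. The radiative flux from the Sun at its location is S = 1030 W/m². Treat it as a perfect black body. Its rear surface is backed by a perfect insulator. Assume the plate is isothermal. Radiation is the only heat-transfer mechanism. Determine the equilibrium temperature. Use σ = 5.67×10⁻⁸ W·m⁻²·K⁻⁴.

At equilibrium, absorbed power = emitted power.
Absorbing cross-section = A = 53.30 m²; emitting surface = A = 53.30 m² (ratio 1).
S·A_cross = εσ·A_surf·T⁴  ⇒  T⁴ = S/(1σ).
T⁴ = 1.00·1030/(1·5.67×10⁻⁸) = 1.817×10¹⁰ K⁴.
T = (1.817×10¹⁰)^(1/4).

T ≈ 367 K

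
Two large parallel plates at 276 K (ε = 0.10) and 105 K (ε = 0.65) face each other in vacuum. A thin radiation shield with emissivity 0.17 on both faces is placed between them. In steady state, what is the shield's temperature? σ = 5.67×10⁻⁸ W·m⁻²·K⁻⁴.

T_s ≈ 207 K

In steady state the net flux on the hot side equals that on the cold side.
σ(T₁⁴−T_s⁴)/D₁ = σ(T_s⁴−T₂⁴)/D₂, with D₁ = 1/ε₁+1/ε_s−1 = 14.88, D₂ = 1/ε_s+1/ε₂−1 = 6.421.
Solve for T_s⁴: T_s⁴ = (D₂·T₁⁴ + D₁·T₂⁴)/(D₁+D₂) = 1.834×10⁹ K⁴.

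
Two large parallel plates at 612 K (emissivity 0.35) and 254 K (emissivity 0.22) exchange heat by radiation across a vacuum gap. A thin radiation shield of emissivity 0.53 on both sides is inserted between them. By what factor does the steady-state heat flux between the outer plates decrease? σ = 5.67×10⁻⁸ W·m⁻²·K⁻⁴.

factor ≈ 1.43

Without shield: q₀ = σΔ(T⁴)/(1/ε₁+1/ε₂−1) with denominator 6.403.
With shield the two gaps are in series; the resistances add: (1/ε₁+1/ε_s−1)+(1/ε_s+1/ε₂−1) = 3.744+5.432 = 9.176.
Heat-flux ratio q₀/q = 9.176/6.403.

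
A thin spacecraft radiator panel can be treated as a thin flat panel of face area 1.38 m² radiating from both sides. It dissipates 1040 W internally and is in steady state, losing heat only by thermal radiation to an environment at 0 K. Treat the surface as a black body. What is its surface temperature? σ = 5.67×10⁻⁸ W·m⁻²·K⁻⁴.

Steady state: internal power = radiated power, P = εσA T⁴.
Radiating area A = 2·1.38 = 2.760 m².
T⁴ = P/(εσA) = 1040/(1.0·5.67×10⁻⁸·2.760) = 6.646×10⁹ K⁴.
T = (6.646×10⁹)^(1/4).

T ≈ 286 K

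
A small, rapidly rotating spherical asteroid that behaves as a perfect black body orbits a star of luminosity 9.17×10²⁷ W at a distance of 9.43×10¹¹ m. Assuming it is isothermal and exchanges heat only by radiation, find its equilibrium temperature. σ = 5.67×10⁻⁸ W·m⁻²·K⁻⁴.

First find the stellar flux at distance d: S = L/(4πd²) = 9.17×10²⁷/(4π·(9.43×10¹¹)²) = 820.6 W/m².
For an isothermal sphere, absorbed (1−a)S·πr² = emitted σ·4πr²·T⁴, so T⁴ = (1−a)S/(4σ).
T⁴ = 1.00·820.6/(4·5.67×10⁻⁸) = 3.618×10⁹ K⁴.

T ≈ 245 K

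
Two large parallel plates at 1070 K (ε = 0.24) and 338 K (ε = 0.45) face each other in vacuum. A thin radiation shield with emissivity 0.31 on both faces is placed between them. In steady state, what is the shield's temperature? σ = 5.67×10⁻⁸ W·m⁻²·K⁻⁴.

T_s ≈ 859 K

In steady state the net flux on the hot side equals that on the cold side.
σ(T₁⁴−T_s⁴)/D₁ = σ(T_s⁴−T₂⁴)/D₂, with D₁ = 1/ε₁+1/ε_s−1 = 6.392, D₂ = 1/ε_s+1/ε₂−1 = 4.448.
Solve for T_s⁴: T_s⁴ = (D₂·T₁⁴ + D₁·T₂⁴)/(D₁+D₂) = 5.455×10¹¹ K⁴.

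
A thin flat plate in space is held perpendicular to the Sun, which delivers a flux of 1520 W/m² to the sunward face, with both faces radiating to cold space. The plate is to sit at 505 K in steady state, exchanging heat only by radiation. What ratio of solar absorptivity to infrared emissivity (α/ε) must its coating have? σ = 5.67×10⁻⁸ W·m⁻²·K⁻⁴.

Balance: αS·A = εσ·2A·T⁴ ⇒ α/ε = 2σT⁴/S.
α/ε = 2·5.67×10⁻⁸·(505)⁴/1520 = 2·5.67×10⁻⁸·6.504×10¹⁰/1520.

α/ε ≈ 4.85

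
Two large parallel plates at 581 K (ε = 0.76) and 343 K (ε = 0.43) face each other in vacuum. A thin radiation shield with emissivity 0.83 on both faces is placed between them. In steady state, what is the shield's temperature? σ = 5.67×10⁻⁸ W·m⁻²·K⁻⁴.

T_s ≈ 526 K

In steady state the net flux on the hot side equals that on the cold side.
σ(T₁⁴−T_s⁴)/D₁ = σ(T_s⁴−T₂⁴)/D₂, with D₁ = 1/ε₁+1/ε_s−1 = 1.521, D₂ = 1/ε_s+1/ε₂−1 = 2.530.
Solve for T_s⁴: T_s⁴ = (D₂·T₁⁴ + D₁·T₂⁴)/(D₁+D₂) = 7.637×10¹⁰ K⁴.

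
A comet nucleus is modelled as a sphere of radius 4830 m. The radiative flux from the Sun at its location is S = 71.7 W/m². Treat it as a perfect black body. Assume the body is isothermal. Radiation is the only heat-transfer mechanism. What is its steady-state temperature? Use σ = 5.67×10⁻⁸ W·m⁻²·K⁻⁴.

At equilibrium, absorbed power = emitted power.
Absorbing cross-section = πr² = 7.329×10⁷ m²; emitting surface = 4πr² = 2.932×10⁸ m² (ratio 4).
S·A_cross = εσ·A_surf·T⁴  ⇒  T⁴ = S/(4σ).
T⁴ = 1.00·71.7/(4·5.67×10⁻⁸) = 3.161×10⁸ K⁴.
T = (3.161×10⁸)^(1/4).

T ≈ 133 K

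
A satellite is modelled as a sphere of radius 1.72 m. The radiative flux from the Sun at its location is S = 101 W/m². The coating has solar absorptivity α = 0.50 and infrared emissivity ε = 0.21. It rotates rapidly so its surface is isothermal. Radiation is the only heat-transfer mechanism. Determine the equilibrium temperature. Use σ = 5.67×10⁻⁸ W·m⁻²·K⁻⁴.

T ≈ 180 K

At equilibrium, absorbed power = emitted power.
Absorbing cross-section = πr² = 9.294 m²; emitting surface = 4πr² = 37.18 m² (ratio 4).
αS·A_cross = εσ·A_surf·T⁴  ⇒  T⁴ = αS/(ε·4σ).
T⁴ = 0.500·101/(0.21·4·5.67×10⁻⁸) = 1.060×10⁹ K⁴.
T = (1.060×10⁹)^(1/4).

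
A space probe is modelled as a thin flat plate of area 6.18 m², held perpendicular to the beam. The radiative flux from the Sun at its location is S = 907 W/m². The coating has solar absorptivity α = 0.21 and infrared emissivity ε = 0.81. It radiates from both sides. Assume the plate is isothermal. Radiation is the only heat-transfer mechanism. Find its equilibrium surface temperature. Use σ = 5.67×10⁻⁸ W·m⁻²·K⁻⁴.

At equilibrium, absorbed power = emitted power.
Absorbing cross-section = A = 6.180 m²; emitting surface = 2A = 12.36 m² (ratio 2).
αS·A_cross = εσ·A_surf·T⁴  ⇒  T⁴ = αS/(ε·2σ).
T⁴ = 0.210·907/(0.81·2·5.67×10⁻⁸) = 2.074×10⁹ K⁴.
T = (2.074×10⁹)^(1/4).

T ≈ 213 K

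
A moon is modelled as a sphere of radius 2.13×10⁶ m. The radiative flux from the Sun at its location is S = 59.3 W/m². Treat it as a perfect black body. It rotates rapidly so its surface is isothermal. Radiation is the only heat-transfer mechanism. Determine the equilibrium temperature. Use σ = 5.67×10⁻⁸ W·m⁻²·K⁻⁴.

At equilibrium, absorbed power = emitted power.
Absorbing cross-section = πr² = 1.425×10¹³ m²; emitting surface = 4πr² = 5.701×10¹³ m² (ratio 4).
S·A_cross = εσ·A_surf·T⁴  ⇒  T⁴ = S/(4σ).
T⁴ = 1.00·59.3/(4·5.67×10⁻⁸) = 2.615×10⁸ K⁴.
T = (2.615×10⁸)^(1/4).

T ≈ 127 K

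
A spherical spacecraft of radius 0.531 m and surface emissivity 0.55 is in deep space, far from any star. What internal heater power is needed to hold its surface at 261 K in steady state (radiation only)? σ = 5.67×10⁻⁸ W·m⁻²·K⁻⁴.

P = εσ·4πr²·T⁴.
4πr² = 3.543 m²; T⁴ = 4.640×10⁹ K⁴.
P = 0.55·5.67×10⁻⁸·3.543·4.640×10⁹.

P ≈ 513 W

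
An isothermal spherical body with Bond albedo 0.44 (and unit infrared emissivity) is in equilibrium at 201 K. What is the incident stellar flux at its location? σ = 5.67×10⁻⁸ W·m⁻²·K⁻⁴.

S ≈ 661 W/m²

(1−a)S·πr² = σ·4πr²·T⁴ ⇒ S = 4σT⁴/(1−a).
S = 4·5.67×10⁻⁸·1.632×10⁹/0.560.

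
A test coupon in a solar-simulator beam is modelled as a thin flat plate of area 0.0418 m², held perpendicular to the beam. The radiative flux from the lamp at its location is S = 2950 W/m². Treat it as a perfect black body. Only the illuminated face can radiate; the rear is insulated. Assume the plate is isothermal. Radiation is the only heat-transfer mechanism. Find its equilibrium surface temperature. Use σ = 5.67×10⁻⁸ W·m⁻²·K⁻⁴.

At equilibrium, absorbed power = emitted power.
Absorbing cross-section = A = 0.04180 m²; emitting surface = A = 0.04180 m² (ratio 1).
S·A_cross = εσ·A_surf·T⁴  ⇒  T⁴ = S/(1σ).
T⁴ = 1.00·2950/(1·5.67×10⁻⁸) = 5.203×10¹⁰ K⁴.
T = (5.203×10¹⁰)^(1/4).

T ≈ 478 K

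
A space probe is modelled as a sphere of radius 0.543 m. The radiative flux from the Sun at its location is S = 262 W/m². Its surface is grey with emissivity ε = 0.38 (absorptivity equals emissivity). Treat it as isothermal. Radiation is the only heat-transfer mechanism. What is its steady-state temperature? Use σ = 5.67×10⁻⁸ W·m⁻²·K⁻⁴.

T ≈ 184 K

At equilibrium, absorbed power = emitted power.
Absorbing cross-section = πr² = 0.9263 m²; emitting surface = 4πr² = 3.705 m² (ratio 4).
εS·A_cross = εσ·A_surf·T⁴  ⇒  T⁴ = S/(4σ)   (ε cancels).
T⁴ = 262/(4·5.67×10⁻⁸) = 1.155×10⁹ K⁴.
T = (1.155×10⁹)^(1/4).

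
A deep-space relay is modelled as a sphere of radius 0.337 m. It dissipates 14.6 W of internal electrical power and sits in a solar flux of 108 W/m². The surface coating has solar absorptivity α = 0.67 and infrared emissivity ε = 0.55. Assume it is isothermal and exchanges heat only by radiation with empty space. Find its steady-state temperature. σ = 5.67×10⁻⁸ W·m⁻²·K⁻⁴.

T ≈ 174 K

At steady state, absorbed solar power + internal power = radiated power.
Absorbed: α·S·A_cross = 0.67·108·0.3568 = 25.82 W (cross-section πr²).
Total input = 25.82 + 14.6 = 40.42 W.
Radiated: εσ·A_surf·T⁴ with A_surf = 4πr² = 1.427 m².
T⁴ = 40.42/(0.55·5.67×10⁻⁸·1.427) = 9.081×10⁸ K⁴.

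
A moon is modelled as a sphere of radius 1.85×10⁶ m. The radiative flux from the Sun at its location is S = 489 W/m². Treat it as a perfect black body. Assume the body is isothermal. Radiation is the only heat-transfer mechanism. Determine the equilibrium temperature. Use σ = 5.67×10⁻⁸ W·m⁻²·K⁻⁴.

T ≈ 215 K

At equilibrium, absorbed power = emitted power.
Absorbing cross-section = πr² = 1.075×10¹³ m²; emitting surface = 4πr² = 4.301×10¹³ m² (ratio 4).
S·A_cross = εσ·A_surf·T⁴  ⇒  T⁴ = S/(4σ).
T⁴ = 1.00·489/(4·5.67×10⁻⁸) = 2.156×10⁹ K⁴.
T = (2.156×10⁹)^(1/4).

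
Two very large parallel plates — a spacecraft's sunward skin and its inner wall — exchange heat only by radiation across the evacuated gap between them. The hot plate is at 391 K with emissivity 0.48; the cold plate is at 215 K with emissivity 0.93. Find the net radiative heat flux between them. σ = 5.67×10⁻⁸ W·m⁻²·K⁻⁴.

For two infinite grey parallel plates, q = σ(T₁⁴ − T₂⁴)/(1/ε₁ + 1/ε₂ − 1).
T₁⁴ − T₂⁴ = 2.337×10¹⁰ − 2.137×10⁹ = 2.124×10¹⁰ K⁴.
1/ε₁ + 1/ε₂ − 1 = 2.083 + 1.075 − 1 = 2.159.
q = 5.67×10⁻⁸ × 2.124×10¹⁰ / 2.159.

q ≈ 558 W/m²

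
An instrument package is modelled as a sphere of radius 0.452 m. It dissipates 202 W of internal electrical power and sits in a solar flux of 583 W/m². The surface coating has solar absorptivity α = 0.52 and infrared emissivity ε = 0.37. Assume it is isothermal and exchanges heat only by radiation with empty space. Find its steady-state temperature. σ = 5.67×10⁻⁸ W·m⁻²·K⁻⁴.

At steady state, absorbed solar power + internal power = radiated power.
Absorbed: α·S·A_cross = 0.52·583·0.6418 = 194.6 W (cross-section πr²).
Total input = 194.6 + 202 = 396.6 W.
Radiated: εσ·A_surf·T⁴ with A_surf = 4πr² = 2.567 m².
T⁴ = 396.6/(0.37·5.67×10⁻⁸·2.567) = 7.363×10⁹ K⁴.

T ≈ 293 K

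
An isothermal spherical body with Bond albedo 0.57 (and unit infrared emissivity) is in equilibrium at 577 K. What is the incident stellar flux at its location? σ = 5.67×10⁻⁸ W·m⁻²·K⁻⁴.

S ≈ 58500 W/m²

(1−a)S·πr² = σ·4πr²·T⁴ ⇒ S = 4σT⁴/(1−a).
S = 4·5.67×10⁻⁸·1.108×10¹¹/0.430.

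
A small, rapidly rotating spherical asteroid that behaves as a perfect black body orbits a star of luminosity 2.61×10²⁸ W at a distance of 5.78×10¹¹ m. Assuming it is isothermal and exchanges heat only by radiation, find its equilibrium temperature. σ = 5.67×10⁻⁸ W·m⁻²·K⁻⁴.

First find the stellar flux at distance d: S = L/(4πd²) = 2.61×10²⁸/(4π·(5.78×10¹¹)²) = 6217 W/m².
For an isothermal sphere, absorbed (1−a)S·πr² = emitted σ·4πr²·T⁴, so T⁴ = (1−a)S/(4σ).
T⁴ = 1.00·6217/(4·5.67×10⁻⁸) = 2.741×10¹⁰ K⁴.

T ≈ 407 K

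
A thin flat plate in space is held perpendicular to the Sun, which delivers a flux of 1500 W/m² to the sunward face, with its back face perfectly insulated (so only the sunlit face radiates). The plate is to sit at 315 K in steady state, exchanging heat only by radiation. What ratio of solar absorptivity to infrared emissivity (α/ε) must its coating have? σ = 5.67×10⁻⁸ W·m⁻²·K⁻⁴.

α/ε ≈ 0.372

Balance: αS·A = εσ·1A·T⁴ ⇒ α/ε = σT⁴/S.
α/ε = 5.67×10⁻⁸·(315)⁴/1500 = 5.67×10⁻⁸·9.846×10⁹/1500.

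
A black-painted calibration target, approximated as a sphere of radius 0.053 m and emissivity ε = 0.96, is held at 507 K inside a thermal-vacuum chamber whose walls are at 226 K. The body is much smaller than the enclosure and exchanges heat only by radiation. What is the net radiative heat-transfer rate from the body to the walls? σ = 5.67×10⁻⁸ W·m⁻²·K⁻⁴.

For a small grey body in a large enclosure: P_net = εσA(T_body⁴ − T_wall⁴).
A = 4πr² = 0.03530 m²; T_body⁴ − T_wall⁴ = 6.607×10¹⁰ − 2.609×10⁹ = 6.347×10¹⁰ K⁴.
|P_net| = 0.96·5.67×10⁻⁸·0.03530·6.347×10¹⁰.

P_net ≈ 122 W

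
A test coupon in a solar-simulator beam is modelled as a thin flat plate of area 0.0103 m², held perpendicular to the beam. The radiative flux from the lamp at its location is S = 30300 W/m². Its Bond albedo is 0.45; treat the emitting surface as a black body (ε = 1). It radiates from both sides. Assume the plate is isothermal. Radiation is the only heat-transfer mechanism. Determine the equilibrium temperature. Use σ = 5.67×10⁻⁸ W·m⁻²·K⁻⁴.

At equilibrium, absorbed power = emitted power.
Absorbing cross-section = A = 0.01030 m²; emitting surface = 2A = 0.02060 m² (ratio 2).
(1−a)S·A_cross = εσ·A_surf·T⁴  ⇒  T⁴ = (1−a)S/(2σ).
T⁴ = 0.550·30300/(2·5.67×10⁻⁸) = 1.470×10¹¹ K⁴.
T = (1.470×10¹¹)^(1/4).

T ≈ 619 K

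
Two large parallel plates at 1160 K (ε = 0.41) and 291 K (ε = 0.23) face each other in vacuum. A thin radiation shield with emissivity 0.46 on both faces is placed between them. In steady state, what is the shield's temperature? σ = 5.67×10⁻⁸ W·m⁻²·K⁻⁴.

In steady state the net flux on the hot side equals that on the cold side.
σ(T₁⁴−T_s⁴)/D₁ = σ(T_s⁴−T₂⁴)/D₂, with D₁ = 1/ε₁+1/ε_s−1 = 3.613, D₂ = 1/ε_s+1/ε₂−1 = 5.522.
Solve for T_s⁴: T_s⁴ = (D₂·T₁⁴ + D₁·T₂⁴)/(D₁+D₂) = 1.097×10¹² K⁴.

T_s ≈ 1020 K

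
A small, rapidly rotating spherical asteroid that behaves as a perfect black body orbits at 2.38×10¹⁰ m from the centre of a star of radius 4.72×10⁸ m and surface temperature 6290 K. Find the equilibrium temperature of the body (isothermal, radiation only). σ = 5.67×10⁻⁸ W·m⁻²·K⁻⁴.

The star's surface emits σT_*⁴; at distance d the flux is S = σT_*⁴(R_*/d)².
S = 5.67×10⁻⁸·(6290)⁴·(4.72×10⁸/2.38×10¹⁰)² = 34910 W/m².
For an isothermal sphere T⁴ = (1−a)S/(4σ) = 1.539×10¹¹ K⁴.

T ≈ 626 K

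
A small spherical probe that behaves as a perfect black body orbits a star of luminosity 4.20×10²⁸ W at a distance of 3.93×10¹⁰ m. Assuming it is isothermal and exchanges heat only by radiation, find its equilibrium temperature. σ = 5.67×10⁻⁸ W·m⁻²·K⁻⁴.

T ≈ 1760 K

First find the stellar flux at distance d: S = L/(4πd²) = 4.20×10²⁸/(4π·(3.93×10¹⁰)²) = 2.164×10⁶ W/m².
For an isothermal sphere, absorbed (1−a)S·πr² = emitted σ·4πr²·T⁴, so T⁴ = (1−a)S/(4σ).
T⁴ = 1.00·2.164×10⁶/(4·5.67×10⁻⁸) = 9.541×10¹² K⁴.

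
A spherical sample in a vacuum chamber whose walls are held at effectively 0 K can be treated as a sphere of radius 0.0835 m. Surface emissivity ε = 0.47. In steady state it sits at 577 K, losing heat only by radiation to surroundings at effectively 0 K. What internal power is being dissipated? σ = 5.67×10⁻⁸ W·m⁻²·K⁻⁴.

P ≈ 259 W

Steady state: P = εσA T⁴.
A = 4πr² = 0.08762 m²; T⁴ = (577)⁴ = 1.108×10¹¹ K⁴.
P = 0.47 × 5.67×10⁻⁸ × 0.08762 × 1.108×10¹¹.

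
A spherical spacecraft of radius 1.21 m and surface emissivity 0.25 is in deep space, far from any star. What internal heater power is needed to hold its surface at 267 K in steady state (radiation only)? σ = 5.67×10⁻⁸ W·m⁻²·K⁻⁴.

P = εσ·4πr²·T⁴.
4πr² = 18.40 m²; T⁴ = 5.082×10⁹ K⁴.
P = 0.25·5.67×10⁻⁸·18.40·5.082×10⁹.

P ≈ 1330 W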